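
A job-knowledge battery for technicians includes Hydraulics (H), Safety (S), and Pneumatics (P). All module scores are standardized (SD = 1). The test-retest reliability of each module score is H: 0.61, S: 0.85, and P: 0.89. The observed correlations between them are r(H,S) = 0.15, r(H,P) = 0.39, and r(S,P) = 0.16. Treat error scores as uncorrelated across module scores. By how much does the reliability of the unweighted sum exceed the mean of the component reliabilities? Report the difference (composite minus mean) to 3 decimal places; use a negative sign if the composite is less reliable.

Var(sum) = 3 + 1.4 = 4.4; true-score variance = 2.35 + 1.4 = 3.75; composite reliability = 0.8523.
Mean component reliability = 0.7833.
Difference = 0.8523 − 0.7833 = 0.069.

0.069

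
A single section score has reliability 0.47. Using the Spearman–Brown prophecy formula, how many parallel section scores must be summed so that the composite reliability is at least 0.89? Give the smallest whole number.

k ≥ ρ*(1−ρ₁)/(ρ₁(1−ρ*)) = 0.89·0.53 / (0.47·0.11) = 9.124.
Smallest integer k = 10.

10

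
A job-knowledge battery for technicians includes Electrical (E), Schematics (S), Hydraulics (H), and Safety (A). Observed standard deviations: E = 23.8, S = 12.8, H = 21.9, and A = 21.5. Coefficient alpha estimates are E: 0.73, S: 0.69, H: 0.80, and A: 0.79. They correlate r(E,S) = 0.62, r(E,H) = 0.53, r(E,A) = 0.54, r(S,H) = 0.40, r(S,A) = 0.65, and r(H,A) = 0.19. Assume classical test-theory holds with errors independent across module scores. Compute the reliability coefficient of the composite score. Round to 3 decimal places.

Var(E+S+H+A) = 23.8² + 12.8² + 21.9² + 21.5² + 2·[23.8·12.8·0.62 + 23.8·21.9·0.53 + 23.8·21.5·0.54 + 12.8·21.9·0.40 + 12.8·21.5·0.65 + 21.9·21.5·0.19] = 1672.14 + 2243.82 = 3915.96.
Under uncorrelated errors the observed covariances equal the true-score covariances, so only the own-variance terms attenuate.
True-score variance = [23.8²·0.73 + 12.8²·0.69 + 21.9²·0.80 + 21.5²·0.79] + 2243.82 = 1275.42 + 2243.82 = 3519.24.
Reliability = 3519.24 / 3915.96 = 0.899.

0.899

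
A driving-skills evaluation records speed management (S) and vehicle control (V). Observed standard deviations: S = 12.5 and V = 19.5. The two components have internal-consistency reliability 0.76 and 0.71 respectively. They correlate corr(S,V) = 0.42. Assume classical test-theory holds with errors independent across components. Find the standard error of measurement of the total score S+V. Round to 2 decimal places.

12.16

Var(total) = 536.5 + 204.75 = 741.25.
True-score variance = 388.727 + 204.75 = 593.477, so reliability = 0.8006.
Error variance = 741.25 − 593.477 = 147.773; SEM = √147.773 = 12.16.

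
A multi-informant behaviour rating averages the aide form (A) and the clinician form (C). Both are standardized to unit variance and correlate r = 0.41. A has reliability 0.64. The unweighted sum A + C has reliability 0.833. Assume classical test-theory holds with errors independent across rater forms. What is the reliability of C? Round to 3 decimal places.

Var(A+C) = 2 + 2·0.41 = 2.820.
True-score variance = ρ_A + ρ_C + 2·0.41, so 0.833 = (0.64 + ρ_C + 0.82) / 2.820.
ρ_C = 0.833·2.820 − 0.64 − 0.82 = 0.889.

0.889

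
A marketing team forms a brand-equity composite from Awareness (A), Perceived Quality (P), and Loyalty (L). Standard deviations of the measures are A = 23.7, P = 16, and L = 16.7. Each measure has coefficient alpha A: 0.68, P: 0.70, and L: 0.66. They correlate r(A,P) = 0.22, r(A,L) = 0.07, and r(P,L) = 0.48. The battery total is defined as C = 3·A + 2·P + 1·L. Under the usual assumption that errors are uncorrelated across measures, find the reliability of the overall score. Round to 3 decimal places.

0.749

Var(C) = 3²·23.7² + 2²·16² + 16.7² + 2·[6·23.7·16·0.22 + 3·23.7·16.7·0.07 + 2·16·16.7·0.48] = 6358.1 + 1680.34 = 8038.44.
With uncorrelated errors the cross-covariances are all true-score covariance, so they carry over unchanged; only the diagonal terms shrink to ρᵢσᵢ².
True-score variance = [3²·23.7²·0.68 + 2²·16²·0.70 + 16.7²·0.66] + 1680.34 = 4338.41 + 1680.34 = 6018.75.
Reliability = 6018.75 / 8038.44 = 0.749.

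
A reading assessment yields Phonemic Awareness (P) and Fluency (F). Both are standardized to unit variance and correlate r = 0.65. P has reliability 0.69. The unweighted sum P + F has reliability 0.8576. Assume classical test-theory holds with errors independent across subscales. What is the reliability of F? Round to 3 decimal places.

0.840

Var(P+F) = 2 + 2·0.65 = 3.300.
True-score variance = ρ_P + ρ_F + 2·0.65, so 0.8576 = (0.69 + ρ_F + 1.30) / 3.300.
ρ_F = 0.8576·3.300 − 0.69 − 1.30 = 0.840.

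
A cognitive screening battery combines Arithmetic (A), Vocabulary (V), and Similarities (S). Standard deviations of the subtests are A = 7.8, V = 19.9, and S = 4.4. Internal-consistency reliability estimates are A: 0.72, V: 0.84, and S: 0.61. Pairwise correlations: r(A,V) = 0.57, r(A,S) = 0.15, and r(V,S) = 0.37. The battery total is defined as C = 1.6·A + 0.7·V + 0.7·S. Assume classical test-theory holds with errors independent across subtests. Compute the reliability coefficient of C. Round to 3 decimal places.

0.870

Var(C) = 1.6²·7.8² + 0.7²·19.9² + 0.7²·4.4² + 2·[1.12·7.8·19.9·0.57 + 1.12·7.8·4.4·0.15 + 0.49·19.9·4.4·0.37] = 359.282 + 241.466 = 600.747.
Because errors are independent across components, Cov(Tᵢ,Tⱼ) = Cov(Xᵢ,Xⱼ); the off-diagonal part of the true-score variance is the same as above.
True-score variance = [1.6²·7.8²·0.72 + 0.7²·19.9²·0.84 + 0.7²·4.4²·0.61] + 241.466 = 280.925 + 241.466 = 522.39.
Reliability = 522.39 / 600.747 = 0.870.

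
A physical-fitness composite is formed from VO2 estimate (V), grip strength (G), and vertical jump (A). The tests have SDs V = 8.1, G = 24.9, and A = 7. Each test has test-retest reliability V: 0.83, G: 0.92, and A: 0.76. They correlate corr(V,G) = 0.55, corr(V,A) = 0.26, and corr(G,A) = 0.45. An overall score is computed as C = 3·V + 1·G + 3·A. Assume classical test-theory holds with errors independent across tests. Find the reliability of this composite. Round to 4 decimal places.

0.9162

Var(C) = 3²·8.1² + 24.9² + 3²·7² + 2·[3·8.1·24.9·0.55 + 9·8.1·7·0.26 + 3·24.9·7·0.45] = 1651.5 + 1401.54 = 3053.04.
Under uncorrelated errors the observed covariances equal the true-score covariances, so only the own-variance terms attenuate.
True-score variance = [3²·8.1²·0.83 + 24.9²·0.92 + 3²·7²·0.76] + 1401.54 = 1395.68 + 1401.54 = 2797.22.
Reliability = 2797.22 / 3053.04 = 0.9162.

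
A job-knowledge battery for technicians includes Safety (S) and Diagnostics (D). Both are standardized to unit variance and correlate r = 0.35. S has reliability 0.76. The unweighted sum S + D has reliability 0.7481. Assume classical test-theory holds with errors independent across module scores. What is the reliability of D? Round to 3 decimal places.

Var(S+D) = 2 + 2·0.35 = 2.700.
True-score variance = ρ_S + ρ_D + 2·0.35, so 0.7481 = (0.76 + ρ_D + 0.70) / 2.700.
ρ_D = 0.7481·2.700 − 0.76 − 0.70 = 0.560.

0.560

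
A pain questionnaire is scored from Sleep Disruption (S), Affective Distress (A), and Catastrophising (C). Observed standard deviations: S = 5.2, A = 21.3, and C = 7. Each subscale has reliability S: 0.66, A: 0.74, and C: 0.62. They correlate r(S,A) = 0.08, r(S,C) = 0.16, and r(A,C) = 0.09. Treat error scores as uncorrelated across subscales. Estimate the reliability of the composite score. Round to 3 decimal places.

Var(S+A+C) = 5.2² + 21.3² + 7² + 2·[5.2·21.3·0.08 + 5.2·7·0.16 + 21.3·7·0.09] = 529.73 + 56.2076 = 585.938.
Because errors are independent across components, Cov(Tᵢ,Tⱼ) = Cov(Xᵢ,Xⱼ); the off-diagonal part of the true-score variance is the same as above.
True-score variance = [5.2²·0.66 + 21.3²·0.74 + 7²·0.62] + 56.2076 = 383.957 + 56.2076 = 440.165.
Reliability = 440.165 / 585.938 = 0.751.

0.751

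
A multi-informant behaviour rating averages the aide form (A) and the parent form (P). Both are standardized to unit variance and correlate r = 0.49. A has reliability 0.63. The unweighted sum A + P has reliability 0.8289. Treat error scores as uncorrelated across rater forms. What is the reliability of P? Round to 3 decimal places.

Var(A+P) = 2 + 2·0.49 = 2.980.
True-score variance = ρ_A + ρ_P + 2·0.49, so 0.8289 = (0.63 + ρ_P + 0.98) / 2.980.
ρ_P = 0.8289·2.980 − 0.63 − 0.98 = 0.860.

0.860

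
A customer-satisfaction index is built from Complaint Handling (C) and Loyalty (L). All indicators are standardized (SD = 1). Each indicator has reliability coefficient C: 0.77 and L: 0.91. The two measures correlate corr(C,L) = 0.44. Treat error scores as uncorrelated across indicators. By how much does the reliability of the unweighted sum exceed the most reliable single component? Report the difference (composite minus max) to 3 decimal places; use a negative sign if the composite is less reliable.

Var(sum) = 2 + 0.88 = 2.88; true-score variance = 1.68 + 0.88 = 2.56; composite reliability = 0.8889.
Max component reliability = 0.9100.
Difference = 0.8889 − 0.9100 = -0.021.

-0.021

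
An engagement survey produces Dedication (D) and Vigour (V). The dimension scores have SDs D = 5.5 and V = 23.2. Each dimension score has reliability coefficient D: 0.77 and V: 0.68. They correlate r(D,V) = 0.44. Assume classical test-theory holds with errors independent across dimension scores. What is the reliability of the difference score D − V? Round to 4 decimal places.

0.6072

Var(D−V) = 5.5² + 23.2² − 2·5.5·23.2·0.44 = 568.49 − 112.288 = 456.202.
Because errors are independent across components, Cov(Tᵢ,Tⱼ) = Cov(Xᵢ,Xⱼ); the off-diagonal part of the true-score variance is the same as above.
True-score variance = [5.5²·0.77 + 23.2²·0.68] − 112.288 = 389.296 − 112.288 = 277.008.
Reliability = 277.008 / 456.202 = 0.6072.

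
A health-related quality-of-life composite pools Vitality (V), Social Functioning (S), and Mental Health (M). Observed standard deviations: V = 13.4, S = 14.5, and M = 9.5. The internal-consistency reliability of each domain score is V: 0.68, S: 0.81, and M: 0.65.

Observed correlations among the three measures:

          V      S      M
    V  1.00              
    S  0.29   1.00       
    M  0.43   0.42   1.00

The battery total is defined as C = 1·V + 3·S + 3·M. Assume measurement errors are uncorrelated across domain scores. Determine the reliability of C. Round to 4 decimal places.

0.8473

Var(C) = 13.4² + 3²·14.5² + 3²·9.5² + 2·[3·13.4·14.5·0.29 + 3·13.4·9.5·0.43 + 9·14.5·9.5·0.42] = 2884.06 + 1707.91 = 4591.97.
With uncorrelated errors the cross-covariances are all true-score covariance, so they carry over unchanged; only the diagonal terms shrink to ρᵢσᵢ².
True-score variance = [13.4²·0.68 + 3²·14.5²·0.81 + 3²·9.5²·0.65] + 1707.91 = 2182.79 + 1707.91 = 3890.69.
Reliability = 3890.69 / 4591.97 = 0.8473.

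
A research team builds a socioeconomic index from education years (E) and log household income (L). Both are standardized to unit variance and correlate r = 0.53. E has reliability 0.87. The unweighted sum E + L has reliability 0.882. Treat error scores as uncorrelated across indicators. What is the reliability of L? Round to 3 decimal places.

0.769

Var(E+L) = 2 + 2·0.53 = 3.060.
True-score variance = ρ_E + ρ_L + 2·0.53, so 0.882 = (0.87 + ρ_L + 1.06) / 3.060.
ρ_L = 0.882·3.060 − 0.87 − 1.06 = 0.769.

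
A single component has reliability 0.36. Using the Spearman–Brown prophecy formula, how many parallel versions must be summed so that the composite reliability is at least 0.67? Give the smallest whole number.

k ≥ ρ*(1−ρ₁)/(ρ₁(1−ρ*)) = 0.67·0.64 / (0.36·0.33) = 3.609.
Smallest integer k = 4.

4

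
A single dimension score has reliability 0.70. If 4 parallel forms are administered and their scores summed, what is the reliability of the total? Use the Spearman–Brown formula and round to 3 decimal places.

ρ_k = kρ / (1 + (k−1)ρ) = 4·0.70 / (1 + 3·0.70) = 2.800 / 3.100 = 0.903.

0.903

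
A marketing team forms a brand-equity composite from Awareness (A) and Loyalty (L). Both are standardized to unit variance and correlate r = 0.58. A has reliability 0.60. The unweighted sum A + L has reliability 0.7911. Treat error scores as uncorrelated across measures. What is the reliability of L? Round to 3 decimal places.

Var(A+L) = 2 + 2·0.58 = 3.160.
True-score variance = ρ_A + ρ_L + 2·0.58, so 0.7911 = (0.60 + ρ_L + 1.16) / 3.160.
ρ_L = 0.7911·3.160 − 0.60 − 1.16 = 0.740.

0.740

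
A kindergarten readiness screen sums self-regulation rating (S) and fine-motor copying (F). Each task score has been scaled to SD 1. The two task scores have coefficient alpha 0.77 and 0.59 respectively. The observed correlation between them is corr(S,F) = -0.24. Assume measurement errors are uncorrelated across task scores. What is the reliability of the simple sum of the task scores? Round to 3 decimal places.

Var(S+F) = 2 + 2·[(-0.24)] = 2 − 0.48 = 1.52.
Because errors are independent across components, Cov(Tᵢ,Tⱼ) = Cov(Xᵢ,Xⱼ); the off-diagonal part of the true-score variance is the same as above.
True-score variance = [0.77 + 0.59] − 0.48 = 1.36 − 0.48 = 0.88.
Reliability = 0.88 / 1.52 = 0.579.

0.579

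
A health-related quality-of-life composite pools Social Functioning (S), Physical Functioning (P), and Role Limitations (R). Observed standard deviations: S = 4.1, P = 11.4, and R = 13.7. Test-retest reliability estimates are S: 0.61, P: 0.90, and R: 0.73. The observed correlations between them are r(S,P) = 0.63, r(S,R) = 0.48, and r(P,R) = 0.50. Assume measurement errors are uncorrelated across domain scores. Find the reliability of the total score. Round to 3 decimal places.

Var(S+P+R) = 4.1² + 11.4² + 13.7² + 2·[4.1·11.4·0.63 + 4.1·13.7·0.48 + 11.4·13.7·0.50] = 334.46 + 268.996 = 603.456.
Because errors are independent across components, Cov(Tᵢ,Tⱼ) = Cov(Xᵢ,Xⱼ); the off-diagonal part of the true-score variance is the same as above.
True-score variance = [4.1²·0.61 + 11.4²·0.90 + 13.7²·0.73] + 268.996 = 264.232 + 268.996 = 533.227.
Reliability = 533.227 / 603.456 = 0.884.

0.884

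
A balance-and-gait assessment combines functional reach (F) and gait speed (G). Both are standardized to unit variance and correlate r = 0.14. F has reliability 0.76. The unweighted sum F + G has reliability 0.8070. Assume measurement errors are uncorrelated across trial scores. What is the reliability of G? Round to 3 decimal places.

0.800

Var(F+G) = 2 + 2·0.14 = 2.280.
True-score variance = ρ_F + ρ_G + 2·0.14, so 0.8070 = (0.76 + ρ_G + 0.28) / 2.280.
ρ_G = 0.8070·2.280 − 0.76 − 0.28 = 0.800.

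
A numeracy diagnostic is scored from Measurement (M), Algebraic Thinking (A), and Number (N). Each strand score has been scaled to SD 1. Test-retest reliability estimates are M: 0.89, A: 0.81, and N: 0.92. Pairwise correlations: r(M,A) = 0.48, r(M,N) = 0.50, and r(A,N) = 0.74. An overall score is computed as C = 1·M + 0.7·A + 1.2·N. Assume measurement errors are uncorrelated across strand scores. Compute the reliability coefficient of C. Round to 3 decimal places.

0.947

Var(C) = 1 + 0.7² + 1.2² + 2·[0.7·0.48 + 1.2·0.50 + 0.84·0.74] = 2.93 + 3.1152 = 6.0452.
With uncorrelated errors the cross-covariances are all true-score covariance, so they carry over unchanged; only the diagonal terms shrink to ρᵢσᵢ².
True-score variance = [0.89 + 0.7²·0.81 + 1.2²·0.92] + 3.1152 = 2.6117 + 3.1152 = 5.7269.
Reliability = 5.7269 / 6.0452 = 0.947.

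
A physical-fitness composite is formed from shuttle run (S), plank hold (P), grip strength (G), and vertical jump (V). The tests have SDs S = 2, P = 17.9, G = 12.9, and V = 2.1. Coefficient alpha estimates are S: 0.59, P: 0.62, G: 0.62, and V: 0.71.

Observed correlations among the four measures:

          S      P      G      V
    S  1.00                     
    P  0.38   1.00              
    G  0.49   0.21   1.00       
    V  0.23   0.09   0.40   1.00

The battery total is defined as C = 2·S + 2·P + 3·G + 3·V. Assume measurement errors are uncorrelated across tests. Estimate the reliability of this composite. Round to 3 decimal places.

Var(C) = 2²·2² + 2²·17.9² + 3²·12.9² + 3²·2.1² + 2·[4·2·17.9·0.38 + 6·2·12.9·0.49 + 6·2·2.1·0.23 + 6·17.9·12.9·0.21 + 6·17.9·2.1·0.09 + 9·12.9·2.1·0.40] = 2835.02 + 1089.67 = 3924.69.
Under uncorrelated errors the observed covariances equal the true-score covariances, so only the own-variance terms attenuate.
True-score variance = [2²·2²·0.59 + 2²·17.9²·0.62 + 3²·12.9²·0.62 + 3²·2.1²·0.71] + 1089.67 = 1760.8 + 1089.67 = 2850.47.
Reliability = 2850.47 / 3924.69 = 0.726.

0.726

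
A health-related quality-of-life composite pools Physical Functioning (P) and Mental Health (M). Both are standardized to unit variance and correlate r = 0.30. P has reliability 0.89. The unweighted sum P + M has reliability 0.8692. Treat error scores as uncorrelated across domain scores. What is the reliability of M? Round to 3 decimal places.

0.770

Var(P+M) = 2 + 2·0.30 = 2.600.
True-score variance = ρ_P + ρ_M + 2·0.30, so 0.8692 = (0.89 + ρ_M + 0.60) / 2.600.
ρ_M = 0.8692·2.600 − 0.89 − 0.60 = 0.770.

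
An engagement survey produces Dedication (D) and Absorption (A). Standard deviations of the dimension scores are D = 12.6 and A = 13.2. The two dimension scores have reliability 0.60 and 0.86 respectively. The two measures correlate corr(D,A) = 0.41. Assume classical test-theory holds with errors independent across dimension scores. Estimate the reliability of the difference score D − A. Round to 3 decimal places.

0.553

Var(D−A) = 12.6² + 13.2² − 2·12.6·13.2·0.41 = 333 − 136.382 = 196.618.
With uncorrelated errors the cross-covariances are all true-score covariance, so they carry over unchanged; only the diagonal terms shrink to ρᵢσᵢ².
True-score variance = [12.6²·0.60 + 13.2²·0.86] − 136.382 = 245.102 − 136.382 = 108.72.
Reliability = 108.72 / 196.618 = 0.553.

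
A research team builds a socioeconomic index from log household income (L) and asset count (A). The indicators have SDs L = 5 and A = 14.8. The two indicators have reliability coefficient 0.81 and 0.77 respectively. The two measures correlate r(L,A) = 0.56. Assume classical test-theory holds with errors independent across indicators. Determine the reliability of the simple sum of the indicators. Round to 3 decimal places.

0.831

Var(L+A) = 5² + 14.8² + 2·[5·14.8·0.56] = 244.04 + 82.88 = 326.92.
Under uncorrelated errors the observed covariances equal the true-score covariances, so only the own-variance terms attenuate.
True-score variance = [5²·0.81 + 14.8²·0.77] + 82.88 = 188.911 + 82.88 = 271.791.
Reliability = 271.791 / 326.92 = 0.831.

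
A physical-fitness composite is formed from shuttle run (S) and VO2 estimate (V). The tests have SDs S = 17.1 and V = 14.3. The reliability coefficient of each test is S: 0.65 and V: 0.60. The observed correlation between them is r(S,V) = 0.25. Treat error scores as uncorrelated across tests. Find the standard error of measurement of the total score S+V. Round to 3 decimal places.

Var(total) = 496.9 + 122.265 = 619.165.
True-score variance = 312.761 + 122.265 = 435.026, so reliability = 0.7026.
Error variance = 619.165 − 435.026 = 184.139; SEM = √184.139 = 13.570.

13.570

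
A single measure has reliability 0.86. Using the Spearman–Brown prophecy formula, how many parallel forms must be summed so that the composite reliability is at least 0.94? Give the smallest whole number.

3

k ≥ ρ*(1−ρ₁)/(ρ₁(1−ρ*)) = 0.94·0.14 / (0.86·0.06) = 2.550.
Smallest integer k = 3.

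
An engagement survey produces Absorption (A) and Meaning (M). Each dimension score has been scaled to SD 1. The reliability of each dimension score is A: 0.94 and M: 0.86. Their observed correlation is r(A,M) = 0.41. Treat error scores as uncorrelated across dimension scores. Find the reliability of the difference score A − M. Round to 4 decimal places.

Var(A−M) = 1 + 1 − 2·0.41 = 2 − 0.82 = 1.18.
Because errors are independent across components, Cov(Tᵢ,Tⱼ) = Cov(Xᵢ,Xⱼ); the off-diagonal part of the true-score variance is the same as above.
True-score variance = [0.94 + 0.86] − 0.82 = 1.8 − 0.82 = 0.98.
Reliability = 0.98 / 1.18 = 0.8305.

0.8305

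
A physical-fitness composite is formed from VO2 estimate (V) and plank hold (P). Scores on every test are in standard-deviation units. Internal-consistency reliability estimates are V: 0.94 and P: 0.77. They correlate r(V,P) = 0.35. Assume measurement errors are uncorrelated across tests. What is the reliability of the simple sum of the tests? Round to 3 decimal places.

Var(V+P) = 2 + 2·[0.35] = 2 + 0.7 = 2.7.
Under uncorrelated errors the observed covariances equal the true-score covariances, so only the own-variance terms attenuate.
True-score variance = [0.94 + 0.77] + 0.7 = 1.71 + 0.7 = 2.41.
Reliability = 2.41 / 2.7 = 0.893.

0.893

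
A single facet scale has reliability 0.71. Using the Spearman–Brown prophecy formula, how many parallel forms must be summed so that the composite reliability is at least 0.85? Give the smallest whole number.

3

k ≥ ρ*(1−ρ₁)/(ρ₁(1−ρ*)) = 0.85·0.29 / (0.71·0.15) = 2.315.
Smallest integer k = 3.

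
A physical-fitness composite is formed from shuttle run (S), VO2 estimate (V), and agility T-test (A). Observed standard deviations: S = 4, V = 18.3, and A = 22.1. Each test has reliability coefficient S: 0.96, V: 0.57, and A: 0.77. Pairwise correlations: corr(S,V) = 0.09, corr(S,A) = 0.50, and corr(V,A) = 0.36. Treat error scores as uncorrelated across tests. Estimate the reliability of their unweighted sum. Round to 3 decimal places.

0.791

Var(S+V+A) = 4² + 18.3² + 22.1² + 2·[4·18.3·0.09 + 4·22.1·0.50 + 18.3·22.1·0.36] = 839.3 + 392.766 = 1232.07.
Because errors are independent across components, Cov(Tᵢ,Tⱼ) = Cov(Xᵢ,Xⱼ); the off-diagonal part of the true-score variance is the same as above.
True-score variance = [4²·0.96 + 18.3²·0.57 + 22.1²·0.77] + 392.766 = 582.323 + 392.766 = 975.089.
Reliability = 975.089 / 1232.07 = 0.791.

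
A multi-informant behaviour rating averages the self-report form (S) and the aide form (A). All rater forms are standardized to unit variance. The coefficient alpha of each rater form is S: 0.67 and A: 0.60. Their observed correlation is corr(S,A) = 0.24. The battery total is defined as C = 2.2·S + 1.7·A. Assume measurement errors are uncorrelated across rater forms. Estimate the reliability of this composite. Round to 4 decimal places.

Var(C) = 2.2² + 1.7² + 2·[3.74·0.24] = 7.73 + 1.7952 = 9.5252.
Because errors are independent across components, Cov(Tᵢ,Tⱼ) = Cov(Xᵢ,Xⱼ); the off-diagonal part of the true-score variance is the same as above.
True-score variance = [2.2²·0.67 + 1.7²·0.60] + 1.7952 = 4.9768 + 1.7952 = 6.772.
Reliability = 6.772 / 9.5252 = 0.7110.

0.7110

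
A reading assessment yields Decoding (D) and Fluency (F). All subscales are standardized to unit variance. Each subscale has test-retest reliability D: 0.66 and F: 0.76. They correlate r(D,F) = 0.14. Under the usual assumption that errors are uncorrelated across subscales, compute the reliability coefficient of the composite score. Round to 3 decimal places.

Var(D+F) = 2 + 2·[0.14] = 2 + 0.28 = 2.28.
With uncorrelated errors the cross-covariances are all true-score covariance, so they carry over unchanged; only the diagonal terms shrink to ρᵢσᵢ².
True-score variance = [0.66 + 0.76] + 0.28 = 1.42 + 0.28 = 1.7.
Reliability = 1.7 / 2.28 = 0.746.

0.746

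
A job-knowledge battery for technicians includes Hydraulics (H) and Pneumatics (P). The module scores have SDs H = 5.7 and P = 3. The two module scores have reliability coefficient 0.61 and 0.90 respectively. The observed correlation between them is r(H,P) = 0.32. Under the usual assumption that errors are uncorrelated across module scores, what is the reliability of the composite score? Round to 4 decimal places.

Var(H+P) = 5.7² + 3² + 2·[5.7·3·0.32] = 41.49 + 10.944 = 52.434.
With uncorrelated errors the cross-covariances are all true-score covariance, so they carry over unchanged; only the diagonal terms shrink to ρᵢσᵢ².
True-score variance = [5.7²·0.61 + 3²·0.90] + 10.944 = 27.9189 + 10.944 = 38.8629.
Reliability = 38.8629 / 52.434 = 0.7412.

0.7412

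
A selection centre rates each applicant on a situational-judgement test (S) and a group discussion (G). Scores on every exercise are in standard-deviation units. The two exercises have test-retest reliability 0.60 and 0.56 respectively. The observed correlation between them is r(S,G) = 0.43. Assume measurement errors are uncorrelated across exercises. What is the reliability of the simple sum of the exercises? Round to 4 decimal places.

Var(S+G) = 2 + 2·[0.43] = 2 + 0.86 = 2.86.
Because errors are independent across components, Cov(Tᵢ,Tⱼ) = Cov(Xᵢ,Xⱼ); the off-diagonal part of the true-score variance is the same as above.
True-score variance = [0.60 + 0.56] + 0.86 = 1.16 + 0.86 = 2.02.
Reliability = 2.02 / 2.86 = 0.7063.

0.7063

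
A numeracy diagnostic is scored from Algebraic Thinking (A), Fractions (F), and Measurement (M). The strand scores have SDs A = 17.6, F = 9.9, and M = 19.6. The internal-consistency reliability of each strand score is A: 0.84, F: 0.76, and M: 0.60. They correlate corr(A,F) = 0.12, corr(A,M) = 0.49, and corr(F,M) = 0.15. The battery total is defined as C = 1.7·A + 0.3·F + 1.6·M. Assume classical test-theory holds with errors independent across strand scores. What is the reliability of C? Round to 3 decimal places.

Var(C) = 1.7²·17.6² + 0.3²·9.9² + 1.6²·19.6² + 2·[0.51·17.6·9.9·0.12 + 2.72·17.6·19.6·0.49 + 0.48·9.9·19.6·0.15] = 1887.48 + 968.794 = 2856.27.
Because errors are independent across components, Cov(Tᵢ,Tⱼ) = Cov(Xᵢ,Xⱼ); the off-diagonal part of the true-score variance is the same as above.
True-score variance = [1.7²·17.6²·0.84 + 0.3²·9.9²·0.76 + 1.6²·19.6²·0.60] + 968.794 = 1348.75 + 968.794 = 2317.54.
Reliability = 2317.54 / 2856.27 = 0.811.

0.811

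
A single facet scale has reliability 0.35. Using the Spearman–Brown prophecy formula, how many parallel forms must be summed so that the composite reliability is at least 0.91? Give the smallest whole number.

19

k ≥ ρ*(1−ρ₁)/(ρ₁(1−ρ*)) = 0.91·0.65 / (0.35·0.09) = 18.778.
Smallest integer k = 19.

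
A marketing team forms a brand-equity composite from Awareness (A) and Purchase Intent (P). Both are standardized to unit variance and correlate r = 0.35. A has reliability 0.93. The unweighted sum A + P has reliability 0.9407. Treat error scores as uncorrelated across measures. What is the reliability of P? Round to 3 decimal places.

Var(A+P) = 2 + 2·0.35 = 2.700.
True-score variance = ρ_A + ρ_P + 2·0.35, so 0.9407 = (0.93 + ρ_P + 0.70) / 2.700.
ρ_P = 0.9407·2.700 − 0.93 − 0.70 = 0.910.

0.910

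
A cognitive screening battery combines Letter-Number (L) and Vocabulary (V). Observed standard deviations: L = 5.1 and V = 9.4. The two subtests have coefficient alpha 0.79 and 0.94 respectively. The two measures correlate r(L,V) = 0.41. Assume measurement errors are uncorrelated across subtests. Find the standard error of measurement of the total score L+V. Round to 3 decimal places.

Var(total) = 114.37 + 39.3108 = 153.681.
True-score variance = 103.606 + 39.3108 = 142.917, so reliability = 0.9300.
Error variance = 153.681 − 142.917 = 10.7637; SEM = √10.7637 = 3.281.

3.281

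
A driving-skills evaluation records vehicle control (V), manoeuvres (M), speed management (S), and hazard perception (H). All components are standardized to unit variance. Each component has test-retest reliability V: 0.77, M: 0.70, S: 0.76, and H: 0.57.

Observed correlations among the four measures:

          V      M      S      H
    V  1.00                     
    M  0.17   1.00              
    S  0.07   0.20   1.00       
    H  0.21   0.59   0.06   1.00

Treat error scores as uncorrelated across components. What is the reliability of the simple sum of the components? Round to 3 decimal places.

Var(V+M+S+H) = 4 + 2·[0.17 + 0.07 + 0.21 + 0.20 + 0.59 + 0.06] = 4 + 2.6 = 6.6.
With uncorrelated errors the cross-covariances are all true-score covariance, so they carry over unchanged; only the diagonal terms shrink to ρᵢσᵢ².
True-score variance = [0.77 + 0.70 + 0.76 + 0.57] + 2.6 = 2.8 + 2.6 = 5.4.
Reliability = 5.4 / 6.6 = 0.818.

0.818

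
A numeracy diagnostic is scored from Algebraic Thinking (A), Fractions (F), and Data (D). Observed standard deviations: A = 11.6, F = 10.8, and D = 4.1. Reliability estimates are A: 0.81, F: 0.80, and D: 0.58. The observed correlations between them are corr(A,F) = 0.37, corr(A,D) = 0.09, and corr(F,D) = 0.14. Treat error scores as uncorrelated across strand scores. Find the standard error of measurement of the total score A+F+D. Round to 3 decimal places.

Var(total) = 268.01 + 113.666 = 381.676.
True-score variance = 212.055 + 113.666 = 325.722, so reliability = 0.8534.
Error variance = 381.676 − 325.722 = 55.9546; SEM = √55.9546 = 7.480.

7.480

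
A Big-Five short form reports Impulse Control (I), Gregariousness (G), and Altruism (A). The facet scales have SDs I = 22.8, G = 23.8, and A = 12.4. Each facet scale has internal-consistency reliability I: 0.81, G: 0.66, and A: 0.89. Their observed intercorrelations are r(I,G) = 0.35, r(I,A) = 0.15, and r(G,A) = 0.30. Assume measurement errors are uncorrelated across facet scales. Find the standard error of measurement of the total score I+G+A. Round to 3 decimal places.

17.558

Var(total) = 1240.04 + 641.736 = 1881.78.
True-score variance = 931.767 + 641.736 = 1573.5, so reliability = 0.8362.
Error variance = 1881.78 − 1573.5 = 308.273; SEM = √308.273 = 17.558.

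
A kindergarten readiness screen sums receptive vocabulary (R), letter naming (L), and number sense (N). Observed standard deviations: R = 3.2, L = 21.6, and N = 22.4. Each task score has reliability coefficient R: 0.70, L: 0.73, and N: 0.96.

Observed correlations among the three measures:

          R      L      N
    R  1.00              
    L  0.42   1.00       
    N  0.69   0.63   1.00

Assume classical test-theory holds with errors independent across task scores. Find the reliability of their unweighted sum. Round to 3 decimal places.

0.915

Var(R+L+N) = 3.2² + 21.6² + 22.4² + 2·[3.2·21.6·0.42 + 3.2·22.4·0.69 + 21.6·22.4·0.63] = 978.56 + 766.618 = 1745.18.
With uncorrelated errors the cross-covariances are all true-score covariance, so they carry over unchanged; only the diagonal terms shrink to ρᵢσᵢ².
True-score variance = [3.2²·0.70 + 21.6²·0.73 + 22.4²·0.96] + 766.618 = 829.446 + 766.618 = 1596.06.
Reliability = 1596.06 / 1745.18 = 0.915.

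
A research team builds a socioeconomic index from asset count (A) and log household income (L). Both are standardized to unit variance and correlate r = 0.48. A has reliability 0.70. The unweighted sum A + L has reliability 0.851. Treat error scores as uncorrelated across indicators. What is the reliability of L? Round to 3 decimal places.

Var(A+L) = 2 + 2·0.48 = 2.960.
True-score variance = ρ_A + ρ_L + 2·0.48, so 0.851 = (0.70 + ρ_L + 0.96) / 2.960.
ρ_L = 0.851·2.960 − 0.70 − 0.96 = 0.859.

0.859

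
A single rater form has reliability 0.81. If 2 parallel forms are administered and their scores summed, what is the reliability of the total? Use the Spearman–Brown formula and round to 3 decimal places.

0.895

ρ_k = kρ / (1 + (k−1)ρ) = 2·0.81 / (1 + 1·0.81) = 1.620 / 1.810 = 0.895.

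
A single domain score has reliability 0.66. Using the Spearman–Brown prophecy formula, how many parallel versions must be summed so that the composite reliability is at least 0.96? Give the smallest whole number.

13

k ≥ ρ*(1−ρ₁)/(ρ₁(1−ρ*)) = 0.96·0.34 / (0.66·0.04) = 12.364.
Smallest integer k = 13.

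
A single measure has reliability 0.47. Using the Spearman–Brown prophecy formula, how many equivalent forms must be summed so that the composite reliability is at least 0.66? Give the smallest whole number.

k ≥ ρ*(1−ρ₁)/(ρ₁(1−ρ*)) = 0.66·0.53 / (0.47·0.34) = 2.189.
Smallest integer k = 3.

3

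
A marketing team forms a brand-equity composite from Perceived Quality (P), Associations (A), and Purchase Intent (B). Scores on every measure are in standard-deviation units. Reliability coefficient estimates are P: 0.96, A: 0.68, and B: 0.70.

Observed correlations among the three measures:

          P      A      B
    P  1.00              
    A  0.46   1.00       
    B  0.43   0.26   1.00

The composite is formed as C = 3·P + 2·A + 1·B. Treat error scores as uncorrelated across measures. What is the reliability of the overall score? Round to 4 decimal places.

0.9162

Var(C) = 3² + 2² + 1 + 2·[6·0.46 + 3·0.43 + 2·0.26] = 14 + 9.14 = 23.14.
Under uncorrelated errors the observed covariances equal the true-score covariances, so only the own-variance terms attenuate.
True-score variance = [3²·0.96 + 2²·0.68 + 0.70] + 9.14 = 12.06 + 9.14 = 21.2.
Reliability = 21.2 / 23.14 = 0.9162.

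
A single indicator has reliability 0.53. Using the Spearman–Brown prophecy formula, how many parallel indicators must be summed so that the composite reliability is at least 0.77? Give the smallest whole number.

3

k ≥ ρ*(1−ρ₁)/(ρ₁(1−ρ*)) = 0.77·0.47 / (0.53·0.23) = 2.969.
Smallest integer k = 3.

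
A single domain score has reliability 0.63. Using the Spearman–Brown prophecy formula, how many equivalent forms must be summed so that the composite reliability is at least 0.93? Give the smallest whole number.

8

k ≥ ρ*(1−ρ₁)/(ρ₁(1−ρ*)) = 0.93·0.37 / (0.63·0.07) = 7.803.
Smallest integer k = 8.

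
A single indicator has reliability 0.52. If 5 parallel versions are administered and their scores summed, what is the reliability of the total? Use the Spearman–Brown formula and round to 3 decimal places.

ρ_k = kρ / (1 + (k−1)ρ) = 5·0.52 / (1 + 4·0.52) = 2.600 / 3.080 = 0.844.

0.844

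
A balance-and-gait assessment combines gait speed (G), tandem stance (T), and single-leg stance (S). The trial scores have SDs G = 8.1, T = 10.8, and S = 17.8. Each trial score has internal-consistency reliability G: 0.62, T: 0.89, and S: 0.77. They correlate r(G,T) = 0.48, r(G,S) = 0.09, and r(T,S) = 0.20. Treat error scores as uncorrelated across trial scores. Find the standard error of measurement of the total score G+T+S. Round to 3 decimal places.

Var(total) = 499.09 + 186.829 = 685.919.
True-score variance = 388.455 + 186.829 = 575.284, so reliability = 0.8387.
Error variance = 685.919 − 575.284 = 110.635; SEM = √110.635 = 10.518.

10.518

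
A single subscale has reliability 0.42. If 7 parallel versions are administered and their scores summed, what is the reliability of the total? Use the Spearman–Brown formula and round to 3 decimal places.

ρ_k = kρ / (1 + (k−1)ρ) = 7·0.42 / (1 + 6·0.42) = 2.940 / 3.520 = 0.835.

0.835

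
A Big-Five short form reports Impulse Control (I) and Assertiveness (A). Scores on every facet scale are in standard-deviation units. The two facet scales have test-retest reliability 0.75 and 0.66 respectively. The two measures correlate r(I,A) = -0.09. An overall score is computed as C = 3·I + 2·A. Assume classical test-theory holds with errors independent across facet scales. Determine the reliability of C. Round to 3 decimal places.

Var(C) = 3² + 2² + 2·[6·(-0.09)] = 13 − 1.08 = 11.92.
With uncorrelated errors the cross-covariances are all true-score covariance, so they carry over unchanged; only the diagonal terms shrink to ρᵢσᵢ².
True-score variance = [3²·0.75 + 2²·0.66] − 1.08 = 9.39 − 1.08 = 8.31.
Reliability = 8.31 / 11.92 = 0.697.

0.697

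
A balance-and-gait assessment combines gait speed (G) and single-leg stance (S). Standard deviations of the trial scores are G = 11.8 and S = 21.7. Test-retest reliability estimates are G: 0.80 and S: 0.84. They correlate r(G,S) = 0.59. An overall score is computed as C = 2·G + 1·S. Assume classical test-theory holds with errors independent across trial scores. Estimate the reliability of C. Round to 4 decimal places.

0.8856

Var(C) = 2²·11.8² + 21.7² + 2·[2·11.8·21.7·0.59] = 1027.85 + 604.302 = 1632.15.
With uncorrelated errors the cross-covariances are all true-score covariance, so they carry over unchanged; only the diagonal terms shrink to ρᵢσᵢ².
True-score variance = [2²·11.8²·0.80 + 21.7²·0.84] + 604.302 = 841.116 + 604.302 = 1445.42.
Reliability = 1445.42 / 1632.15 = 0.8856.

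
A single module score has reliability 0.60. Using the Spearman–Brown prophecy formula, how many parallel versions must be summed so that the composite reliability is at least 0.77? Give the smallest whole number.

k ≥ ρ*(1−ρ₁)/(ρ₁(1−ρ*)) = 0.77·0.40 / (0.60·0.23) = 2.232.
Smallest integer k = 3.

3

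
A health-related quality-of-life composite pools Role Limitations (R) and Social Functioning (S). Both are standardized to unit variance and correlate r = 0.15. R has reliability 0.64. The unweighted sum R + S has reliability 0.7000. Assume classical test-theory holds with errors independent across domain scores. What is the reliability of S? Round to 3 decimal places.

0.670

Var(R+S) = 2 + 2·0.15 = 2.300.
True-score variance = ρ_R + ρ_S + 2·0.15, so 0.7000 = (0.64 + ρ_S + 0.30) / 2.300.
ρ_S = 0.7000·2.300 − 0.64 − 0.30 = 0.670.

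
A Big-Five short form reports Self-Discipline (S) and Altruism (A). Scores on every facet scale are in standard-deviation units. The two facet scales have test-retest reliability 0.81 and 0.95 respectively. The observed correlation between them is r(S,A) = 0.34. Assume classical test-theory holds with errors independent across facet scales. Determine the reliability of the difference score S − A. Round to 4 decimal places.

Var(S−A) = 1 + 1 − 2·0.34 = 2 − 0.68 = 1.32.
Because errors are independent across components, Cov(Tᵢ,Tⱼ) = Cov(Xᵢ,Xⱼ); the off-diagonal part of the true-score variance is the same as above.
True-score variance = [0.81 + 0.95] − 0.68 = 1.76 − 0.68 = 1.08.
Reliability = 1.08 / 1.32 = 0.8182.

0.8182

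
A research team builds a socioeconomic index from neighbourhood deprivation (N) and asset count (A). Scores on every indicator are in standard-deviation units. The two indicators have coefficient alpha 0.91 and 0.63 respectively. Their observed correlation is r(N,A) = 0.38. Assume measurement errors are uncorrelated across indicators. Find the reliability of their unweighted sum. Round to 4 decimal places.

0.8333

Var(N+A) = 2 + 2·[0.38] = 2 + 0.76 = 2.76.
Because errors are independent across components, Cov(Tᵢ,Tⱼ) = Cov(Xᵢ,Xⱼ); the off-diagonal part of the true-score variance is the same as above.
True-score variance = [0.91 + 0.63] + 0.76 = 1.54 + 0.76 = 2.3.
Reliability = 2.3 / 2.76 = 0.8333.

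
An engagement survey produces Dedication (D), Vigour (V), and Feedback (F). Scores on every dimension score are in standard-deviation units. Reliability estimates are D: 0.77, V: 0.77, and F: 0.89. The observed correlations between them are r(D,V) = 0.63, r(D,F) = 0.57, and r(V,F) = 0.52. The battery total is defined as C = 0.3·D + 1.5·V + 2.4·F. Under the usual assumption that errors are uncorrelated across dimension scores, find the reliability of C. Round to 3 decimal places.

Var(C) = 0.3² + 1.5² + 2.4² + 2·[0.45·0.63 + 0.72·0.57 + 3.6·0.52] = 8.1 + 5.1318 = 13.2318.
Because errors are independent across components, Cov(Tᵢ,Tⱼ) = Cov(Xᵢ,Xⱼ); the off-diagonal part of the true-score variance is the same as above.
True-score variance = [0.3²·0.77 + 1.5²·0.77 + 2.4²·0.89] + 5.1318 = 6.9282 + 5.1318 = 12.06.
Reliability = 12.06 / 13.2318 = 0.911.

0.911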